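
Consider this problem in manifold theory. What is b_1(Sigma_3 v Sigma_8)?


For a wedge: H_1(A v B) = H_1(A) + H_1(B).
b_1(Sigma_3) = 6, b_1(Sigma_8) = 16.
b_1 = 6 + 16 = 22

22


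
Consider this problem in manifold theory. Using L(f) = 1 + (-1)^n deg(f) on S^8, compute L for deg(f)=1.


On S^8: L(f) = tr(f_0*) + (-1)^8 tr(f_8*) = 1 + (-1)^8 * deg(f).
L(f) = 1 + (-1)^8 * 1 = 1 + 1 = 2

2


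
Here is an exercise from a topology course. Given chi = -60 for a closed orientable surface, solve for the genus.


chi = 2 - 2g for closed orientable surfaces.
-60 = 2 - 2g
2g = 2 - (-60) = 62
g = 31

31


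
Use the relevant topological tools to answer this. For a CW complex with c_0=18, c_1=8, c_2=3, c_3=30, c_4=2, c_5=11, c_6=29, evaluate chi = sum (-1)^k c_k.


chi = sum_k (-1)^k c_k.
= (-1)^0*18 + (-1)^1*8 + (-1)^2*3 + (-1)^3*30 + (-1)^4*2 + (-1)^5*11 + (-1)^6*29
= (18) + (-8) + (3) + (-30) + (2) + (-11) + (29)
= 3

3


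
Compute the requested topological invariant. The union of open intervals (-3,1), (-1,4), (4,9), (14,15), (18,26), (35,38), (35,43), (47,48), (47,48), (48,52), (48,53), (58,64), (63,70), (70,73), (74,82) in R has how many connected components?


Sort and merge overlapping open intervals.
Merged: (-3,4), (4,9), (14,15), (18,26), (35,43), (47,48), (48,53), (58,70), (70,73), (74,82).
Number of components = 10

10


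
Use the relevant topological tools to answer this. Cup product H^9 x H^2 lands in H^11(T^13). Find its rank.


Cup product: H^p x H^q -> H^{p+q}; here p+q = 9+2 = 11.
rank H^k(T^n) = C(n,k).
C(13,11) = 78

78


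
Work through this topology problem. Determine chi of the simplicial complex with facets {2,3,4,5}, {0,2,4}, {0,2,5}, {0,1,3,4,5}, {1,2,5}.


Enumerate all faces; f-vector: f_0=6, f_1=15, f_2=16, f_3=6, f_4=1.
chi = sum (-1)^k f_k = 2

2


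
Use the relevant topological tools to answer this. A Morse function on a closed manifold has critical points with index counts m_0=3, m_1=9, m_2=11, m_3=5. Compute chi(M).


Morse theory: chi(M) = sum_k (-1)^k m_k where m_k = #(index-k critical points).
= (3) + (-9) + (11) + (-5) = 0

0


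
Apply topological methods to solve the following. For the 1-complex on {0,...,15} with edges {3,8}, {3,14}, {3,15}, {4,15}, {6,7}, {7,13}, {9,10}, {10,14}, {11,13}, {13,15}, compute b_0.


Run DFS/union-find over 16 vertices.
V = 16, E = 10.
Number of components = 6

6


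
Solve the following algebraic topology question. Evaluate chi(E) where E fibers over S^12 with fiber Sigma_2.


chi(S^12) = 2 (n even), chi(Sigma_2) = 2 - 2*2 = -2.
chi(E) = 2 * (-2) = -4

-4


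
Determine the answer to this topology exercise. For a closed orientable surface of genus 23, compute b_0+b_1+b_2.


For Sigma_23: b_0 = 1, b_1 = 2g = 46, b_2 = 1.
Total = 1 + 46 + 1 = 48

48


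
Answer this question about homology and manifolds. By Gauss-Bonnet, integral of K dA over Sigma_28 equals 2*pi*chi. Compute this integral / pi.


Gauss-Bonnet: integral K dA = 2*pi*chi(M).
chi(Sigma_28) = 2 - 2*28 = -54.
(integral K dA)/pi = 2*chi = 2*(-54) = -108

-108


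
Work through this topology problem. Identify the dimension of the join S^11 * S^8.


Join of spheres: S^m * S^n = S^{m+n+1}.
dim = 11 + 8 + 1 = 20

20


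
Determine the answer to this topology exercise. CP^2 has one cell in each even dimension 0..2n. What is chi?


CP^2 has one cell in each even dimension 0, 2, ..., 2*2 (2+1 cells total).
All cells are even-dimensional, so chi = number of cells.
chi = 2 + 1 = 3

3


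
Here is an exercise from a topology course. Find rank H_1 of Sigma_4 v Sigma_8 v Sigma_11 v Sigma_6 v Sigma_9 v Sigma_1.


For a wedge X v Y: reduced H_k(X v Y) = H_k(X) + H_k(Y).
Each Sigma_g contributes b_1 = 2g.
b_1 = 8 + 16 + 22 + 12 + 18 + 2 = 78

78


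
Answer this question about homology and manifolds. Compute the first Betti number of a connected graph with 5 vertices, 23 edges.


For a connected graph: rank(pi_1) = b_1 = E - V + 1 = 1 - chi.
chi = V - E = 5 - 23 = -18.
rank = 1 - (-18) = 23 - 5 + 1 = 19

19


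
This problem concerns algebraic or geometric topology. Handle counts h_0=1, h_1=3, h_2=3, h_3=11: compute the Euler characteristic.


Handles of index k contribute (-1)^k to chi (same as CW cells).
chi = (1) + (-3) + (3) + (-11) = -10

-10


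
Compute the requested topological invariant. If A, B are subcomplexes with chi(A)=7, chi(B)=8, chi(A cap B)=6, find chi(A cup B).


chi(A cup B) = chi(A) + chi(B) - chi(A cap B)
= 7 + (8) - (6)
= 9

9


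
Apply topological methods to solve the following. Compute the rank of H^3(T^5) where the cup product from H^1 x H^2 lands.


Cup product: H^p x H^q -> H^{p+q}; here p+q = 1+2 = 3.
rank H^k(T^n) = C(n,k).
C(5,3) = 10

10


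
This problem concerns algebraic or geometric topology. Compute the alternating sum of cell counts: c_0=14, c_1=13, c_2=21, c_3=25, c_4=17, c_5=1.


chi = sum_k (-1)^k c_k.
= (-1)^0*14 + (-1)^1*13 + (-1)^2*21 + (-1)^3*25 + (-1)^4*17 + (-1)^5*1
= (14) + (-13) + (21) + (-25) + (17) + (-1)
= 13

13


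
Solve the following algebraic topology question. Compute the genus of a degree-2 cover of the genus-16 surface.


For an n-sheeted cover: chi(E) = n * chi(B).
chi(Sigma_16) = 2 - 2*16 = -30.
chi(E) = 2 * (-30) = -60.
genus(E) = (2 - chi(E))/2 = (2 - (-60))/2 = 62/2 = 31

31


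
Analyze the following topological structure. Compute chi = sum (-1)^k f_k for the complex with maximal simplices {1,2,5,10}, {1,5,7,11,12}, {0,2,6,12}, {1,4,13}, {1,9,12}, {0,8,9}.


Enumerate all faces; f-vector: f_0=13, f_1=29, f_2=21, f_3=7, f_4=1.
chi = sum (-1)^k f_k = -1

-1


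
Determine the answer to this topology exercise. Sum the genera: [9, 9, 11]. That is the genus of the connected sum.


Genus is additive under connected sum of orientable surfaces.
g = 9 + 9 + 11 = 29

29


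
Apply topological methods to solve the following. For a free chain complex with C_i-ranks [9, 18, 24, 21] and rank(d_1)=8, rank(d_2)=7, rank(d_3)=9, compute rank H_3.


rank H_k = rank(ker d_k) - rank(im d_{k+1}).
rank(ker d_3) = rank(C_3) - rank(d_3) = 21 - 9 = 12.
rank(im d_{3+1}) = 0.
rank H_3 = 12 - 0 = 12

12


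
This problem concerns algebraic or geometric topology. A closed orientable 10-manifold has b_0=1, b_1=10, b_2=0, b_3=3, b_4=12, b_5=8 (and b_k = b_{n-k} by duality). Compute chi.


By Poincare duality b_k = b_{10-k}, so full Betti numbers: b_0=1, b_1=10, b_2=0, b_3=3, b_4=12, b_5=8, b_6=12, b_7=3, b_8=0, b_9=10, b_10=1.
chi = sum (-1)^k b_k = -8

-8


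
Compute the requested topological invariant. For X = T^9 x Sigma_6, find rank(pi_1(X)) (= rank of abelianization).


pi_1(A x B) = pi_1(A) x pi_1(B); rank of abelianization = b_1.
b_1(T^9) = 9, b_1(Sigma_6) = 2*6 = 12.
b_1(product) = 9 + 12 = 21

21


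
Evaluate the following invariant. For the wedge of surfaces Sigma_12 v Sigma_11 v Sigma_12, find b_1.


For a wedge X v Y: reduced H_k(X v Y) = H_k(X) + H_k(Y).
Each Sigma_g contributes b_1 = 2g.
b_1 = 24 + 22 + 24 = 70

70


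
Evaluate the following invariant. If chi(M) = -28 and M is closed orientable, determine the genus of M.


chi = 2 - 2g for closed orientable surfaces.
-28 = 2 - 2g
2g = 2 - (-28) = 30
g = 15

15


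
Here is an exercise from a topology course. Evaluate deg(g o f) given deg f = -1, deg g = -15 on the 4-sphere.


Degree is multiplicative under composition: deg(g o f) = deg(g) * deg(f).
= -15 * -1 = 15

15


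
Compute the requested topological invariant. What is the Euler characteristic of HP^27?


HP^27 has one cell in each dimension 0, 4, ..., 4*27 (27+1 cells, all even-dim).
chi = 27 + 1 = 28

28


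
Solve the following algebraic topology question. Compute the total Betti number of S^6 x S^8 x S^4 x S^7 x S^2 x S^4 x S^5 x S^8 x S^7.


Total Betti number is multiplicative under products.
Each S^d (d>=1) has total Betti number 2.
There are 9 sphere factors.
Total = 2^9 = 512

512


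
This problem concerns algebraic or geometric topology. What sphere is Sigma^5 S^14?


Each suspension raises dimension by 1: Sigma S^n = S^{n+1}.
Sigma^5 S^14 = S^{14+5} = S^19

19


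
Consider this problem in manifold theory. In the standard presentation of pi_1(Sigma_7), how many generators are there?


Standard presentation: pi_1(Sigma_g) = <a_1,b_1,...,a_g,b_g | [a_1,b_1]...[a_g,b_g] = 1>.
Number of generators = 2g = 2*7 = 14

14


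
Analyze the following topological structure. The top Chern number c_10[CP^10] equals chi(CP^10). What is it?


For any closed oriented manifold, <e(TM),[M]> = chi(M).
chi(CP^10) = 10+1 = 11

11


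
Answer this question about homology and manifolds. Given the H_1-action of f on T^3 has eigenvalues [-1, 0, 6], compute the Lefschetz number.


For a torus self-map: L(f) = det(I - A) where A acts on H_1.
L(f) = (1--1) * (1-0) * (1-6) = 2 * 1 * -5 = -10

-10


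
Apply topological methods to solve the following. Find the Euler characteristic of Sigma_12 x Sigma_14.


chi(Sigma_12) = 2 - 2*12 = -22
chi(Sigma_14) = 2 - 2*14 = -26
chi(product) = (-22) * (-26) = 572

572


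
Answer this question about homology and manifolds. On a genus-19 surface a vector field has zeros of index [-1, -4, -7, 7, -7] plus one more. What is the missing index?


Poincare-Hopf: sum of indices = chi(M).
chi(Sigma_19) = 2 - 2*19 = -36.
Sum of known indices = -12.
x = chi - (sum known) = -36 - (-12) = -24

-24


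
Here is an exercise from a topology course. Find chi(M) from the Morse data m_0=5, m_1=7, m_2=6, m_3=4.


Morse theory: chi(M) = sum_k (-1)^k m_k where m_k = #(index-k critical points).
= (5) + (-7) + (6) + (-4) = 0

0


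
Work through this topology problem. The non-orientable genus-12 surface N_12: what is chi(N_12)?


For a non-orientable closed surface with k crosscaps: chi = 2 - k.
Here k = 12.
chi = 2 - 12 = -10

-10


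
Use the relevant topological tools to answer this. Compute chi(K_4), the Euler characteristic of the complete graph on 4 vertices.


K_4: V = 4, E = C(4,2) = 6.
chi = V - E = 4 - 6 = -2

-2


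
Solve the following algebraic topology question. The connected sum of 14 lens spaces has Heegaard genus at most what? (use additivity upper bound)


Heegaard genus satisfies g(A#B) <= g(A) + g(B).
Each lens space has g = 1.
Upper bound: 14 * 1 = 14

14


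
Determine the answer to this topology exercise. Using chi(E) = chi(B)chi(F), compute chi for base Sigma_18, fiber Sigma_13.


For a fiber bundle F -> E -> B (with CW structure): chi(E) = chi(B) * chi(F).
chi(Sigma_18) = -34, chi(Sigma_13) = -24.
chi(E) = (-34) * (-24) = 816

816


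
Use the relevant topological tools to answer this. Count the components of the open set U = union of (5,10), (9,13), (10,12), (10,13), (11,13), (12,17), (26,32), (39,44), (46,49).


Sort and merge overlapping open intervals.
Merged: (5,17), (26,32), (39,44), (46,49).
Number of components = 4

4


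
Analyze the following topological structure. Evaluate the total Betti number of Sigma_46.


For Sigma_46: b_0 = 1, b_1 = 2g = 92, b_2 = 1.
Total = 1 + 92 + 1 = 94

94


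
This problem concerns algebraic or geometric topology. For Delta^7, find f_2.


Delta^7 has 7+1 vertices. A 2-face is a choice of 2+1 vertices.
f_2 = C(7+1, 2+1) = C(8,3) = 56

56


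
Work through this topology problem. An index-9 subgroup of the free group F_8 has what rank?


Nielsen-Schreier: an index-n subgroup of F_r is free of rank 1 + n(r-1).
Equivalently: chi(cover) = n*chi(base); chi(vee_r S^1) = 1 - 8 = -7.
chi(E) = 9*(-7) = -63; rank = 1 - chi(E) = 1 - (-63) = 64.
rank = 1 + 9*(8-1) = 1 + 63 = 64

64


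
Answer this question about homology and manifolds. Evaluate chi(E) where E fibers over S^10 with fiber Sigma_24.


chi(S^10) = 2 (n even), chi(Sigma_24) = 2 - 2*24 = -46.
chi(E) = 2 * (-46) = -92

-92


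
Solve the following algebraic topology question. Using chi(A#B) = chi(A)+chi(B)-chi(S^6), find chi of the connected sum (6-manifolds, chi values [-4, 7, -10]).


For n-manifolds: chi(A#B) = chi(A) + chi(B) - chi(S^6).
chi(S^6) = 1 + (-1)^6 = 2.
chi(#) = (sum chi_i) - (3-1)*chi(S^6) = -7 - 2*2 = -11

-11


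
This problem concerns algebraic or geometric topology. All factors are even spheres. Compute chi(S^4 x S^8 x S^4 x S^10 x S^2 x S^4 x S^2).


chi is multiplicative: chi(X x Y) = chi(X) chi(Y).
Each even-dim sphere has chi = 2. There are 7 factors.
chi = 2^7 = 128

128


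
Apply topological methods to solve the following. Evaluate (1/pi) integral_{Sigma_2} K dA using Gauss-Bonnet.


Gauss-Bonnet: integral K dA = 2*pi*chi(M).
chi(Sigma_2) = 2 - 2*2 = -2.
(integral K dA)/pi = 2*chi = 2*(-2) = -4

-4


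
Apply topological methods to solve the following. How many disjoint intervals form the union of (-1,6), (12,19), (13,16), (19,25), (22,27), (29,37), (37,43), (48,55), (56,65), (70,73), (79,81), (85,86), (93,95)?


Sort and merge overlapping open intervals.
Merged: (-1,6), (12,19), (19,27), (29,37), (37,43), (48,55), (56,65), (70,73), (79,81), (85,86), (93,95).
Number of components = 11

11


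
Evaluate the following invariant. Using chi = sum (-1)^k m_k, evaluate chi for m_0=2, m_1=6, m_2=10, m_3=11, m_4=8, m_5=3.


Morse theory: chi(M) = sum_k (-1)^k m_k where m_k = #(index-k critical points).
= (2) + (-6) + (10) + (-11) + (8) + (-3) = 0

0


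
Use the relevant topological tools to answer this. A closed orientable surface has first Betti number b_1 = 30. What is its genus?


For a closed orientable surface: b_1 = 2g.
30 = 2g
g = 30 / 2 = 15

15


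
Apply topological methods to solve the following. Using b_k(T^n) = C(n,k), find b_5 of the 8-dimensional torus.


By the Kunneth formula, b_k(T^n) = C(n,k).
b_5(T^8) = C(8,5).
C(8,5) = 8!/(5!*3!) = 56

56


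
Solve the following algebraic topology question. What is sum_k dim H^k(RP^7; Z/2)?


H^k(RP^7; Z/2) = Z/2 for each 0 <= k <= 7.
Total dimension = 7 + 1 = 8

8


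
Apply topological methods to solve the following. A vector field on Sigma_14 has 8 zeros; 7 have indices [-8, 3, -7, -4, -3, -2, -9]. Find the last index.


Poincare-Hopf: sum of indices = chi(M).
chi(Sigma_14) = 2 - 2*14 = -26.
Sum of known indices = -30.
x = chi - (sum known) = -26 - (-30) = 4

4


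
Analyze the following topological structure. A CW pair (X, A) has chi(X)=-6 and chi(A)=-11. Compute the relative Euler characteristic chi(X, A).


Relative Euler characteristic: chi(X, A) = chi(X) - chi(A).
= -6 - (-11) = 5

5


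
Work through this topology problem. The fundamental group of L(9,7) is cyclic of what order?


pi_1(L(p,q)) = Z/pZ for any q coprime to p.
|pi_1(L(9,7))| = 9

9


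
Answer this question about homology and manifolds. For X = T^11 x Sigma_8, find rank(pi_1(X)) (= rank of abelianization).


pi_1(A x B) = pi_1(A) x pi_1(B); rank of abelianization = b_1.
b_1(T^11) = 11, b_1(Sigma_8) = 2*8 = 16.
b_1(product) = 11 + 16 = 27

27


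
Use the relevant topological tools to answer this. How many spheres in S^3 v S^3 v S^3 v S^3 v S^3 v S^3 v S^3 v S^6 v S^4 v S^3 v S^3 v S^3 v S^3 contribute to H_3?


For a wedge of spheres, H_k (k>0) is free on one generator per sphere of dimension k.
Spheres of dimension 3: count = 11.
b_3 = 11

11


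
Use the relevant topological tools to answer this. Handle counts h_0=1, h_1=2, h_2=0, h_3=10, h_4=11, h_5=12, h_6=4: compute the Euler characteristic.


Handles of index k contribute (-1)^k to chi (same as CW cells).
chi = (1) + (-2) + (0) + (-10) + (11) + (-12) + (4) = -8

-8


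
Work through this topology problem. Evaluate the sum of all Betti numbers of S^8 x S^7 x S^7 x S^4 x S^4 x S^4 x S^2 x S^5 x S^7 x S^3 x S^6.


Total Betti number is multiplicative under products.
Each S^d (d>=1) has total Betti number 2.
There are 11 sphere factors.
Total = 2^11 = 2048

2048


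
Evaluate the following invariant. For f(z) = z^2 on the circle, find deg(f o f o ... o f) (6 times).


deg(f) = 2. Degree is multiplicative: deg(f^6) = (deg f)^6.
deg(f^6) = (2)^6 = 64

64


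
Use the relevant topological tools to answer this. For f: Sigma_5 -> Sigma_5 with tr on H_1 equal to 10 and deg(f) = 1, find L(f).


L(f) = tr(f_0*) - tr(f_1*) + tr(f_2*).
= 1 - (10) + (1)
= -8

-8


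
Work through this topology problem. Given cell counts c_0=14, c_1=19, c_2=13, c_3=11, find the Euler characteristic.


chi = sum_k (-1)^k c_k.
= (-1)^0*14 + (-1)^1*19 + (-1)^2*13 + (-1)^3*11
= (14) + (-19) + (13) + (-11)
= -3

-3


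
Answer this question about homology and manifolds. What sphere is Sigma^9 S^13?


Each suspension raises dimension by 1: Sigma S^n = S^{n+1}.
Sigma^9 S^13 = S^{13+9} = S^22

22


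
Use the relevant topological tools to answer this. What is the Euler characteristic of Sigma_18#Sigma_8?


chi(Sigma_18) = 2 - 2*18 = -34
chi(Sigma_8) = 2 - 2*8 = -14
For surfaces: chi(A#B) = chi(A) + chi(B) - 2.
chi = -34 + -14 - 2 = -50

-50


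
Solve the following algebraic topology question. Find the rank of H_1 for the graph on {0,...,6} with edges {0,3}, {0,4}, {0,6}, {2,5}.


b_1 = E - V + (number of components).
E = 4, V = 7, components = 3.
b_1 = 4 - 7 + 3 = 0

0


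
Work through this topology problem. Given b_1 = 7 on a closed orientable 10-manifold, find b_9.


Poincare duality for closed orientable n-manifolds: b_k = b_{n-k}.
Here n = 10, so b_9 = b_1 = 7

7


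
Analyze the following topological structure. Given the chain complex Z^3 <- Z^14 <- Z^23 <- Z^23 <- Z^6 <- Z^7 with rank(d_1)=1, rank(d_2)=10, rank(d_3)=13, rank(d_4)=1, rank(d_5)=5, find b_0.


rank H_k = rank(ker d_k) - rank(im d_{k+1}).
rank(ker d_0) = rank(C_0) - rank(d_0) = 3 - 0 = 3.
rank(im d_{0+1}) = 1.
rank H_0 = 3 - 1 = 2

2


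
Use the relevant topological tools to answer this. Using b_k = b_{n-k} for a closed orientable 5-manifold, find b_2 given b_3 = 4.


Poincare duality for closed orientable n-manifolds: b_k = b_{n-k}.
Here n = 5, so b_2 = b_3 = 4

4


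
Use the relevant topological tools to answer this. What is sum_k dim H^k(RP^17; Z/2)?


H^k(RP^17; Z/2) = Z/2 for each 0 <= k <= 17.
Total dimension = 17 + 1 = 18

18


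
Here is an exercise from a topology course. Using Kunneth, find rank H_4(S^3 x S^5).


Each S^d has Poincare polynomial 1 + t^d.
The product S^3 x S^5 has Poincare polynomial prod(1+t^d_i).
Expanding: b_0=1, b_3=1, b_5=1, b_8=1.
b_4 = 0

0


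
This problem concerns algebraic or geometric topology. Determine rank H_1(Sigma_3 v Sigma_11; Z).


For a wedge: H_1(A v B) = H_1(A) + H_1(B).
b_1(Sigma_3) = 6, b_1(Sigma_11) = 22.
b_1 = 6 + 22 = 28

28


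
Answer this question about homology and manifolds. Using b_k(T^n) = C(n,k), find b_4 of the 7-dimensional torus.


By the Kunneth formula, b_k(T^n) = C(n,k).
b_4(T^7) = C(7,4).
C(7,4) = 7!/(4!*3!) = 35

35


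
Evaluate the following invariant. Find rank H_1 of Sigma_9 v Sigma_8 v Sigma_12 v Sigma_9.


For a wedge X v Y: reduced H_k(X v Y) = H_k(X) + H_k(Y).
Each Sigma_g contributes b_1 = 2g.
b_1 = 18 + 16 + 24 + 18 = 76

76


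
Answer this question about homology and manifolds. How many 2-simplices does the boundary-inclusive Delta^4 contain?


Delta^4 has 4+1 vertices. A 2-face is a choice of 2+1 vertices.
f_2 = C(4+1, 2+1) = C(5,3) = 10

10


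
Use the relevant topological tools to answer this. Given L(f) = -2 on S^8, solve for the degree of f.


L(f) = 1 + (-1)^8 deg(f) on S^8.
-2 = 1 + (-1)^8 * deg(f)
(-1)^8 * deg(f) = -3
deg(f) = -3

-3


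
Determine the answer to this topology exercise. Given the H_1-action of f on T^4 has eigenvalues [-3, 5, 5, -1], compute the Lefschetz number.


For a torus self-map: L(f) = det(I - A) where A acts on H_1.
L(f) = (1--3) * (1-5) * (1-5) * (1--1) = 4 * -4 * -4 * 2 = 128

128


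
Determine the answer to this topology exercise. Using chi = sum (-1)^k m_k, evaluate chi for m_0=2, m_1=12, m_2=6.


Morse theory: chi(M) = sum_k (-1)^k m_k where m_k = #(index-k critical points).
= (2) + (-12) + (6) = -4

-4


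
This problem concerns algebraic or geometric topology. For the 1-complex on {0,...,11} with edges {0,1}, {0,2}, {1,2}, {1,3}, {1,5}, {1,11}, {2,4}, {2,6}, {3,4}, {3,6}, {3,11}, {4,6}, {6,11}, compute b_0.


Run DFS/union-find over 12 vertices.
V = 12, E = 13.
Number of components = 5

5


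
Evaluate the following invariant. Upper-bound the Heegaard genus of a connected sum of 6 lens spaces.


Heegaard genus satisfies g(A#B) <= g(A) + g(B).
Each lens space has g = 1.
Upper bound: 6 * 1 = 6

6


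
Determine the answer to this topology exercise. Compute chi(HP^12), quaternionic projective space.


HP^12 has one cell in each dimension 0, 4, ..., 4*12 (12+1 cells, all even-dim).
chi = 12 + 1 = 13

13


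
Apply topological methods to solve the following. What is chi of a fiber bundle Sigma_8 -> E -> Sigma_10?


For a fiber bundle F -> E -> B (with CW structure): chi(E) = chi(B) * chi(F).
chi(Sigma_10) = -18, chi(Sigma_8) = -14.
chi(E) = (-18) * (-14) = 252

252


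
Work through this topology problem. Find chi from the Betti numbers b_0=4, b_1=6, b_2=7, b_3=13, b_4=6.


chi = sum_k (-1)^k b_k.
= (4) + (-6) + (7) + (-13) + (6)
= -2

-2


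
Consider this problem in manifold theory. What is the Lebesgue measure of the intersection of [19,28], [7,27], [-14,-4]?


Intersection = [max(a_i), min(b_i)] = [19, -4].
Since 19 > -4, the intersection is empty.
Length = 0

0


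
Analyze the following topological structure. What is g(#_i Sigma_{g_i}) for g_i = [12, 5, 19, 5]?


Genus is additive under connected sum of orientable surfaces.
g = 12 + 5 + 19 + 5 = 41

41


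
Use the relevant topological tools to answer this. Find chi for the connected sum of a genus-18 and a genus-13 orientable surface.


chi(Sigma_18) = 2 - 2*18 = -34
chi(Sigma_13) = 2 - 2*13 = -24
For surfaces: chi(A#B) = chi(A) + chi(B) - 2.
chi = -34 + -24 - 2 = -60

-60


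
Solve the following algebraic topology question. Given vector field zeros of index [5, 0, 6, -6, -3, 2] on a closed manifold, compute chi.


Poincare-Hopf: chi(M) = sum of indices of zeros.
chi = (5) + (0) + (6) + (-6) + (-3) + (2) = 4

4


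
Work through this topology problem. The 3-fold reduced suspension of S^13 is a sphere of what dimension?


Each suspension raises dimension by 1: Sigma S^n = S^{n+1}.
Sigma^3 S^13 = S^{13+3} = S^16

16


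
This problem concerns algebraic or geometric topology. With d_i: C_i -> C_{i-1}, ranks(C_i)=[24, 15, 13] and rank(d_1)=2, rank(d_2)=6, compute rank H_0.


rank H_k = rank(ker d_k) - rank(im d_{k+1}).
rank(ker d_0) = rank(C_0) - rank(d_0) = 24 - 0 = 24.
rank(im d_{0+1}) = 2.
rank H_0 = 24 - 2 = 22

22


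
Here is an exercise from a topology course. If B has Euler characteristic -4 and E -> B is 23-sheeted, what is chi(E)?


For a finite covering: chi(E) = (number of sheets) * chi(B).
chi(E) = 23 * (-4) = -92

-92


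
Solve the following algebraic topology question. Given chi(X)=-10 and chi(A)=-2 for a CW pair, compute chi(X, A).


Relative Euler characteristic: chi(X, A) = chi(X) - chi(A).
= -10 - (-2) = -8

-8


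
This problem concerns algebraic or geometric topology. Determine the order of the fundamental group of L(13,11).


pi_1(L(p,q)) = Z/pZ for any q coprime to p.
|pi_1(L(13,11))| = 13

13


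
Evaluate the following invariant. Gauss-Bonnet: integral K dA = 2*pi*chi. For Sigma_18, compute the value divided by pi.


Gauss-Bonnet: integral K dA = 2*pi*chi(M).
chi(Sigma_18) = 2 - 2*18 = -34.
(integral K dA)/pi = 2*chi = 2*(-34) = -68

-68


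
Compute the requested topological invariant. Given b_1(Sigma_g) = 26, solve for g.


For a closed orientable surface: b_1 = 2g.
26 = 2g
g = 26 / 2 = 13

13


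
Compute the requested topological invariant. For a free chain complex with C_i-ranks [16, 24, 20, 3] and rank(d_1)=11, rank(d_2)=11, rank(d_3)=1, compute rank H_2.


rank H_k = rank(ker d_k) - rank(im d_{k+1}).
rank(ker d_2) = rank(C_2) - rank(d_2) = 20 - 11 = 9.
rank(im d_{2+1}) = 1.
rank H_2 = 9 - 1 = 8

8


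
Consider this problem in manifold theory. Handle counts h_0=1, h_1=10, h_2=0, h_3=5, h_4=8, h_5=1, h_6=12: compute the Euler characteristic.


Handles of index k contribute (-1)^k to chi (same as CW cells).
chi = (1) + (-10) + (0) + (-5) + (8) + (-1) + (12) = 5

5


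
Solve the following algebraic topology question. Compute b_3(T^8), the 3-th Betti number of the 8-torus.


By the Kunneth formula, b_k(T^n) = C(n,k).
b_3(T^8) = C(8,3).
C(8,3) = 8!/(3!*5!) = 56

56


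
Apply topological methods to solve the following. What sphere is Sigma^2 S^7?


Each suspension raises dimension by 1: Sigma S^n = S^{n+1}.
Sigma^2 S^7 = S^{7+2} = S^9

9


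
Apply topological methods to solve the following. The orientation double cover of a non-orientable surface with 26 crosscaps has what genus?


chi(N_26) = 2 - 26 = -24.
Double cover: chi(Sigma_g) = 2 * chi(N_26) = 2*(-24) = -48.
2 - 2g = -48, so g = (2 - (-48))/2 = 50/2 = 25

25


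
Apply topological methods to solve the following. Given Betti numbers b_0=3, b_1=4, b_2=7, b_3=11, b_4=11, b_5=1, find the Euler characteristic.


chi = sum_k (-1)^k b_k.
= (3) + (-4) + (7) + (-11) + (11) + (-1)
= 5

5


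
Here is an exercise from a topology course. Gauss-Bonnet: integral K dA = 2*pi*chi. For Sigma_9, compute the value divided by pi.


Gauss-Bonnet: integral K dA = 2*pi*chi(M).
chi(Sigma_9) = 2 - 2*9 = -16.
(integral K dA)/pi = 2*chi = 2*(-16) = -32

-32


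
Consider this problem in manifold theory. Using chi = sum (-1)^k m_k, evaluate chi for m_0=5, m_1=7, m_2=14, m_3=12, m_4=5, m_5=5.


Morse theory: chi(M) = sum_k (-1)^k m_k where m_k = #(index-k critical points).
= (5) + (-7) + (14) + (-12) + (5) + (-5) = 0

0


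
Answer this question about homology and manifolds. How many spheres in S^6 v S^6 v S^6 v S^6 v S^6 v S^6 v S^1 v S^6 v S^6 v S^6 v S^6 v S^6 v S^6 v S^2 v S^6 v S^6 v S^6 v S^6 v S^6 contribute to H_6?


For a wedge of spheres, H_k (k>0) is free on one generator per sphere of dimension k.
Spheres of dimension 6: count = 17.
b_6 = 17

17


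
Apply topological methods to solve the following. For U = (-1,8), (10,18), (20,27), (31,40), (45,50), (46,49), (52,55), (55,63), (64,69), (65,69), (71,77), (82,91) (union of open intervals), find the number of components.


Sort and merge overlapping open intervals.
Merged: (-1,8), (10,18), (20,27), (31,40), (45,50), (52,55), (55,63), (64,69), (71,77), (82,91).
Number of components = 10

10


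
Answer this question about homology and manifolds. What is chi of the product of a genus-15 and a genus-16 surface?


chi(Sigma_15) = 2 - 2*15 = -28
chi(Sigma_16) = 2 - 2*16 = -30
chi(product) = (-28) * (-30) = 840

840


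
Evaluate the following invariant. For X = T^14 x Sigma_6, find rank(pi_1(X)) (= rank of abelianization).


pi_1(A x B) = pi_1(A) x pi_1(B); rank of abelianization = b_1.
b_1(T^14) = 14, b_1(Sigma_6) = 2*6 = 12.
b_1(product) = 14 + 12 = 26

26


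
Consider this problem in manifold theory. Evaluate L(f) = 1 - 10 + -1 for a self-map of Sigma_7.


L(f) = tr(f_0*) - tr(f_1*) + tr(f_2*).
= 1 - (10) + (-1)
= -10

-10


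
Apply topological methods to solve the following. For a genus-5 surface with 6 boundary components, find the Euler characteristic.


For a compact orientable surface with genus g and b boundary components: chi = 2 - 2g - b.
chi = 2 - 2*5 - 6 = 2 - 10 - 6 = -14

-14


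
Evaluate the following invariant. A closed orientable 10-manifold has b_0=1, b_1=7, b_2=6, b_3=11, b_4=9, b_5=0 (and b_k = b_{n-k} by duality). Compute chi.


By Poincare duality b_k = b_{10-k}, so full Betti numbers: b_0=1, b_1=7, b_2=6, b_3=11, b_4=9, b_5=0, b_6=9, b_7=11, b_8=6, b_9=7, b_10=1.
chi = sum (-1)^k b_k = -4

-4


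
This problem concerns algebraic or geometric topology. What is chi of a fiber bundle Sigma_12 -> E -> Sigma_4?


For a fiber bundle F -> E -> B (with CW structure): chi(E) = chi(B) * chi(F).
chi(Sigma_4) = -6, chi(Sigma_12) = -22.
chi(E) = (-6) * (-22) = 132

132


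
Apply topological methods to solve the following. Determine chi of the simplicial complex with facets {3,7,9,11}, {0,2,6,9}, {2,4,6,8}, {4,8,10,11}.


Enumerate all faces; f-vector: f_0=10, f_1=22, f_2=16, f_3=4.
chi = sum (-1)^k f_k = 0

0


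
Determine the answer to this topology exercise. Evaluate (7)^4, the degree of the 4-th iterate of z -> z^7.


deg(f) = 7. Degree is multiplicative: deg(f^4) = (deg f)^4.
deg(f^4) = (7)^4 = 2401

2401


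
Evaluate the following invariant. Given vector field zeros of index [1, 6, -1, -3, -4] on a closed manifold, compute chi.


Poincare-Hopf: chi(M) = sum of indices of zeros.
chi = (1) + (6) + (-1) + (-3) + (-4) = -1

-1


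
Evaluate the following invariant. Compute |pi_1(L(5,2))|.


pi_1(L(p,q)) = Z/pZ for any q coprime to p.
|pi_1(L(5,2))| = 5

5


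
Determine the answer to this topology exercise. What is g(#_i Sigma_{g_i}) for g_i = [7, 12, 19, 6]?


Genus is additive under connected sum of orientable surfaces.
g = 7 + 12 + 19 + 6 = 44

44


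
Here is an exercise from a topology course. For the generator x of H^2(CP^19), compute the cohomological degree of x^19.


|x| = 2 in H^*(CP^n).
|x^19| = 19 * |x| = 19 * 2 = 38

38


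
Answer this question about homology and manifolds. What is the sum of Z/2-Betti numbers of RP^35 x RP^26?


dim H^*(RP^n; Z/2) = n+1 (one Z/2 in each degree 0..n).
Total Betti number is multiplicative.
Total = (35+1) * (26+1) = 36 * 27 = 972

972


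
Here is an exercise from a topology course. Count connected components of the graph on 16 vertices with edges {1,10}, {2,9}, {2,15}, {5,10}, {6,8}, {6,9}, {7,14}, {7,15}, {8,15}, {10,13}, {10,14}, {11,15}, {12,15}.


Run DFS/union-find over 16 vertices.
V = 16, E = 13.
Number of components = 4

4


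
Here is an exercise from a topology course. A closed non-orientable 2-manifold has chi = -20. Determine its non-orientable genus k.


chi = 2 - k for closed non-orientable surfaces with k crosscaps.
-20 = 2 - k
k = 2 - (-20) = 22

22


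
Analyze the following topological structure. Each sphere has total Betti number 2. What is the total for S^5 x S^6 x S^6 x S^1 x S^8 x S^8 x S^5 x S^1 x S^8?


Total Betti number is multiplicative under products.
Each S^d (d>=1) has total Betti number 2.
There are 9 sphere factors.
Total = 2^9 = 512

512


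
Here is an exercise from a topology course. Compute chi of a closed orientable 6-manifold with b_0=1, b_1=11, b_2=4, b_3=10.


By Poincare duality b_k = b_{6-k}, so full Betti numbers: b_0=1, b_1=11, b_2=4, b_3=10, b_4=4, b_5=11, b_6=1.
chi = sum (-1)^k b_k = -22

-22


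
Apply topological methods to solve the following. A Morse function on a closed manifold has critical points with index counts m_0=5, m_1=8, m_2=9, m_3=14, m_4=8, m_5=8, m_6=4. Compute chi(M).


Morse theory: chi(M) = sum_k (-1)^k m_k where m_k = #(index-k critical points).
= (5) + (-8) + (9) + (-14) + (8) + (-8) + (4) = -4

-4


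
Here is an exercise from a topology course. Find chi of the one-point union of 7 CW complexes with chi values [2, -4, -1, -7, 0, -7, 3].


chi(A v B) = chi(A) + chi(B) - 1 (one point identified).
For 7 spaces: chi = (sum chi_i) - (7 - 1).
sum = -14; chi = -14 - 6 = -20

-20


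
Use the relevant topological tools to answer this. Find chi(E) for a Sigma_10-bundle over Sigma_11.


For a fiber bundle F -> E -> B (with CW structure): chi(E) = chi(B) * chi(F).
chi(Sigma_11) = -20, chi(Sigma_10) = -18.
chi(E) = (-20) * (-18) = 360

360


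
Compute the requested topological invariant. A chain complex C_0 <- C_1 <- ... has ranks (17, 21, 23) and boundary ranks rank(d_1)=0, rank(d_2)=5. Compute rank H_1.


rank H_k = rank(ker d_k) - rank(im d_{k+1}).
rank(ker d_1) = rank(C_1) - rank(d_1) = 21 - 0 = 21.
rank(im d_{1+1}) = 5.
rank H_1 = 21 - 5 = 16

16


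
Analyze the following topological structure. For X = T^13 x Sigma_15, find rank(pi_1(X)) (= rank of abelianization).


pi_1(A x B) = pi_1(A) x pi_1(B); rank of abelianization = b_1.
b_1(T^13) = 13, b_1(Sigma_15) = 2*15 = 30.
b_1(product) = 13 + 30 = 43

43


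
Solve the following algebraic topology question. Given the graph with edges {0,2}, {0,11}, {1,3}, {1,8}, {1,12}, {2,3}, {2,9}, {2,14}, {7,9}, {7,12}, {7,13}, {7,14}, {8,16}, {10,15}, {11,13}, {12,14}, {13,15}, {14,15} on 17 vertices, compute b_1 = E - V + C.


b_1 = E - V + (number of components).
E = 18, V = 17, components = 4.
b_1 = 18 - 17 + 4 = 5

5


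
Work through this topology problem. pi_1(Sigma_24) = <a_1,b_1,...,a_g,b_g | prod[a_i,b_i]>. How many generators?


Standard presentation: pi_1(Sigma_g) = <a_1,b_1,...,a_g,b_g | [a_1,b_1]...[a_g,b_g] = 1>.
Number of generators = 2g = 2*24 = 48

48


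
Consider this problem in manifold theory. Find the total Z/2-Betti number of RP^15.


H^k(RP^15; Z/2) = Z/2 for each 0 <= k <= 15.
Total dimension = 15 + 1 = 16

16


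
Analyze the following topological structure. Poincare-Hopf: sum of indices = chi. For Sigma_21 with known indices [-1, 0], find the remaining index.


Poincare-Hopf: sum of indices = chi(M).
chi(Sigma_21) = 2 - 2*21 = -40.
Sum of known indices = -1.
x = chi - (sum known) = -40 - (-1) = -39

-39


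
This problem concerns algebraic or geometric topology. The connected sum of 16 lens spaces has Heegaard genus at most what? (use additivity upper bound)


Heegaard genus satisfies g(A#B) <= g(A) + g(B).
Each lens space has g = 1.
Upper bound: 16 * 1 = 16

16


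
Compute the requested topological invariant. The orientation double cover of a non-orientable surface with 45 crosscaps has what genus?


chi(N_45) = 2 - 45 = -43.
Double cover: chi(Sigma_g) = 2 * chi(N_45) = 2*(-43) = -86.
2 - 2g = -86, so g = (2 - (-86))/2 = 88/2 = 44

44


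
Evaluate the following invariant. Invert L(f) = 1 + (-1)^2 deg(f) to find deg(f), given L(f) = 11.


L(f) = 1 + (-1)^2 deg(f) on S^2.
11 = 1 + (-1)^2 * deg(f)
(-1)^2 * deg(f) = 10
deg(f) = 10

10


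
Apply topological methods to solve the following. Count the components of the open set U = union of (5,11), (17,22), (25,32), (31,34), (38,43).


Sort and merge overlapping open intervals.
Merged: (5,11), (17,22), (25,34), (38,43).
Number of components = 4

4


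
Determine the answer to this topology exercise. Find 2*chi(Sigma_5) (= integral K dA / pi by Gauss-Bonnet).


Gauss-Bonnet: integral K dA = 2*pi*chi(M).
chi(Sigma_5) = 2 - 2*5 = -8.
(integral K dA)/pi = 2*chi = 2*(-8) = -16

-16


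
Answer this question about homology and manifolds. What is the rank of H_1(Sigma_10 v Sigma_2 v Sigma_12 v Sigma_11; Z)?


For a wedge X v Y: reduced H_k(X v Y) = H_k(X) + H_k(Y).
Each Sigma_g contributes b_1 = 2g.
b_1 = 20 + 4 + 24 + 22 = 70

70


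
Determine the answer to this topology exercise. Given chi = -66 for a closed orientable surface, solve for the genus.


chi = 2 - 2g for closed orientable surfaces.
-66 = 2 - 2g
2g = 2 - (-66) = 68
g = 34

34


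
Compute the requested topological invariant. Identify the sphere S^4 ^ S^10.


S^m ^ S^n = S^{m+n}.
k = 4 + 10 = 14

14


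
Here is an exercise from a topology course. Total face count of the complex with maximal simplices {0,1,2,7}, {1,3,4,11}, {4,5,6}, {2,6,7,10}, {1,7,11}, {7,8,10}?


Each maximal simplex on m vertices has 2^m - 1 nonempty faces.
Take the union (dedupe shared faces).
Total distinct faces = 52

52


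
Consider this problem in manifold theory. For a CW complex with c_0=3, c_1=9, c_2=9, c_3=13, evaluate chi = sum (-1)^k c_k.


chi = sum_k (-1)^k c_k.
= (-1)^0*3 + (-1)^1*9 + (-1)^2*9 + (-1)^3*13
= (3) + (-9) + (9) + (-13)
= -10

-10


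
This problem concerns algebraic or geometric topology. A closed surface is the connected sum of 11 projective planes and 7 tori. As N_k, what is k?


Since a >= 1, the sum is non-orientable; each T^2 can be replaced by RP^2 # RP^2 (since T^2#RP^2 = 3RP^2).
Total crosscaps k = 11 + 2*7 = 25.
Check via chi: chi = 11*1 + 7*0 - (11+7-1)*2 = -23 = 2 - k = -23. Consistent.

25


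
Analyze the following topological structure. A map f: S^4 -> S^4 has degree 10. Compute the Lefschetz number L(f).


On S^4: L(f) = tr(f_0*) + (-1)^4 tr(f_4*) = 1 + (-1)^4 * deg(f).
L(f) = 1 + (-1)^4 * 10 = 1 + 10 = 11

11


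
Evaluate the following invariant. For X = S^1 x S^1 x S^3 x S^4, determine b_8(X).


Each S^d has Poincare polynomial 1 + t^d.
The product S^1 x S^1 x S^3 x S^4 has Poincare polynomial prod(1+t^d_i).
Expanding: b_0=1, b_1=2, b_2=1, b_3=1, b_4=3, b_5=3, b_6=1, b_7=1, b_8=2, b_9=1.
b_8 = 2

2


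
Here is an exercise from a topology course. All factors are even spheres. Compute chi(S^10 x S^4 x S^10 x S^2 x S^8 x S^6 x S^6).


chi is multiplicative: chi(X x Y) = chi(X) chi(Y).
Each even-dim sphere has chi = 2. There are 7 factors.
chi = 2^7 = 128

128


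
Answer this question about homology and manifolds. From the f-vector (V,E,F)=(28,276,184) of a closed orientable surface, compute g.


chi = V - E + F = 28 - 276 + 184 = -64
For orientable closed surface: chi = 2 - 2g, so g = (2 - chi)/2.
g = (2 - (-64)) / 2 = 66 / 2 = 33

33


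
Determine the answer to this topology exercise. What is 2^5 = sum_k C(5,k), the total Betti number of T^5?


b_k(T^5) = C(5,k), so the sum over k is sum_k C(5,k) = 2^5.
Total = 2^5 = 32

32


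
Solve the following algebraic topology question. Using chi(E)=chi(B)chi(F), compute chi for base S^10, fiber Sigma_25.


chi(S^10) = 2 (n even), chi(Sigma_25) = 2 - 2*25 = -48.
chi(E) = 2 * (-48) = -96

-96


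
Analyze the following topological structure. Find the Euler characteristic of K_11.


K_11: V = 11, E = C(11,2) = 55.
chi = V - E = 11 - 55 = -44

-44


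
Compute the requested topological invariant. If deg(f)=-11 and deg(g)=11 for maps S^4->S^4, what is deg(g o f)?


Degree is multiplicative under composition: deg(g o f) = deg(g) * deg(f).
= 11 * -11 = -121

-121


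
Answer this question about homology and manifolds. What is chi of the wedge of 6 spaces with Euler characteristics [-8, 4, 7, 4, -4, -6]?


chi(A v B) = chi(A) + chi(B) - 1 (one point identified).
For 6 spaces: chi = (sum chi_i) - (6 - 1).
sum = -3; chi = -3 - 5 = -8

-8


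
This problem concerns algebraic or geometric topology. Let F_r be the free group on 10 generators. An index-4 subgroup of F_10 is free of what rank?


Nielsen-Schreier: an index-n subgroup of F_r is free of rank 1 + n(r-1).
Equivalently: chi(cover) = n*chi(base); chi(vee_r S^1) = 1 - 10 = -9.
chi(E) = 4*(-9) = -36; rank = 1 - chi(E) = 1 - (-36) = 37.
rank = 1 + 4*(10-1) = 1 + 36 = 37

37


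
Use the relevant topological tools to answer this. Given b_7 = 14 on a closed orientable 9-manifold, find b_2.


Poincare duality for closed orientable n-manifolds: b_k = b_{n-k}.
Here n = 9, so b_2 = b_7 = 14

14


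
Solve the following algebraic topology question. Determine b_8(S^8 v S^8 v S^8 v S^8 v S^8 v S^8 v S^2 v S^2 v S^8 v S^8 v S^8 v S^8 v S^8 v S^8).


For a wedge of spheres, H_k (k>0) is free on one generator per sphere of dimension k.
Spheres of dimension 8: count = 12.
b_8 = 12

12


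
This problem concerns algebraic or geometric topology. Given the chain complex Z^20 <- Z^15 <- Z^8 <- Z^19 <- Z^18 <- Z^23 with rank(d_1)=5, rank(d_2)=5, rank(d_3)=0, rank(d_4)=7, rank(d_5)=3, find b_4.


rank H_k = rank(ker d_k) - rank(im d_{k+1}).
rank(ker d_4) = rank(C_4) - rank(d_4) = 18 - 7 = 11.
rank(im d_{4+1}) = 3.
rank H_4 = 11 - 3 = 8

8


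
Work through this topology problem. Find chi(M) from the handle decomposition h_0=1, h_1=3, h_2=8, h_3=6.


Handles of index k contribute (-1)^k to chi (same as CW cells).
chi = (1) + (-3) + (8) + (-6) = 0

0
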